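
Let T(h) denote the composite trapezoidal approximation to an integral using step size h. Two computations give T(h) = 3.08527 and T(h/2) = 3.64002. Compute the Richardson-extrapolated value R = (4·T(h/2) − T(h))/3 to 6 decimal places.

R = (4·T(h/2) − T(h)) / 3 = (4·3.64002 − 3.08527)/3 = (11.47481)/3 = 3.824937.

3.824937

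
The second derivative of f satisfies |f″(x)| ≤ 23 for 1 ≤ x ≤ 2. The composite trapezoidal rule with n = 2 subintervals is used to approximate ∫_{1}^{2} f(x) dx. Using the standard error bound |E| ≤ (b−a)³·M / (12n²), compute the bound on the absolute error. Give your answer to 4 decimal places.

0.4792

|E| ≤ (1)³·23 / (12·2²) = 23/48 = 0.4792.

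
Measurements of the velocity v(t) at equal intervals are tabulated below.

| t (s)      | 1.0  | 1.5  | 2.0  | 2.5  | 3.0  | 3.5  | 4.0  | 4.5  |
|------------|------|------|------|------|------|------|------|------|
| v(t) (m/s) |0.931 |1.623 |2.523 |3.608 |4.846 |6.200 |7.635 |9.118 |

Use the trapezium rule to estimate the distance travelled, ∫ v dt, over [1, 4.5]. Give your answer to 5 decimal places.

15.72975

h = 0.5, n = 7.
(h/2)·[y₀ + 2y₁ + 2y₂ + 2y₃ + 2y₄ + 2y₅ + 2y₆ + y₇] = 0.25·(62.919) = 15.72975.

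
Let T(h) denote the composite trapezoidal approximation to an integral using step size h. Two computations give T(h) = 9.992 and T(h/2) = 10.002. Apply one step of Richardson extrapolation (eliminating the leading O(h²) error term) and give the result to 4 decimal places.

R = (4·T(h/2) − T(h)) / 3 = (4·10.002 − 9.992)/3 = (30.016)/3 = 10.0053.

10.0053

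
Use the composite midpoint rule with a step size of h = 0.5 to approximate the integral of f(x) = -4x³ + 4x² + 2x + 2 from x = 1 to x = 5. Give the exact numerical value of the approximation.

-424

h = (5 − 1)/8 = 0.5.
Midpoints m₁,…,m₈ = 1.25, 1.75, 2.25, 2.75, 3.25, 3.75, 4.25, 4.75.
f(m₁)=2.9375, f(m₂)=-3.6875, f(m₃)=-18.8125, f(m₄)=-45.4375, f(m₅)=-86.5625, f(m₆)=-145.1875, f(m₇)=-224.3125, f(m₈)=-326.9375.
h·[f(m₁) + f(m₂) + f(m₃) + f(m₄) + f(m₅) + f(m₆) + f(m₇) + f(m₈)] = 0.5·(-848) = -424.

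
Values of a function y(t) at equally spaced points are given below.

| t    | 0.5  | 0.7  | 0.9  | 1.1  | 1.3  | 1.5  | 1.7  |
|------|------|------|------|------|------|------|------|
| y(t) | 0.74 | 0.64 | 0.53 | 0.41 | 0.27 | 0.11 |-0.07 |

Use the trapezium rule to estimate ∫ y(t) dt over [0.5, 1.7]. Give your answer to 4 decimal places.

h = 0.2, n = 6.
(h/2)·[y₀ + 2y₁ + 2y₂ + 2y₃ + 2y₄ + 2y₅ + y₆] = 0.1·(4.59) = 0.4590.

0.4590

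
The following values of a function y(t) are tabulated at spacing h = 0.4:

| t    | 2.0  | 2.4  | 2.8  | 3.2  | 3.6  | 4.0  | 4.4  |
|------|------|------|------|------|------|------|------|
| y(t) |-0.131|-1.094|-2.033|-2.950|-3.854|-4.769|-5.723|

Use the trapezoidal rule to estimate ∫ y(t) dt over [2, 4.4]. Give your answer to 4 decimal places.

-7.0508

h = 0.4, n = 6.
(h/2)·[y₀ + 2y₁ + 2y₂ + 2y₃ + 2y₄ + 2y₅ + y₆] = 0.2·(-35.254) = -7.0508.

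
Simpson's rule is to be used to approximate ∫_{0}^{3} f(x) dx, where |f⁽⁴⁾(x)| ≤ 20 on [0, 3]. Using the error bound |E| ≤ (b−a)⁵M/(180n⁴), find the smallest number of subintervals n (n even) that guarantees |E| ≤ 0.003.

10

Need 4860/(180n⁴) ≤ 0.003.
n⁴ ≥ 4860/(180·0.003) = 9000 ⇒ n ≥ 9.7400, so the smallest even n is 10. (n must be even for Simpson's rule.)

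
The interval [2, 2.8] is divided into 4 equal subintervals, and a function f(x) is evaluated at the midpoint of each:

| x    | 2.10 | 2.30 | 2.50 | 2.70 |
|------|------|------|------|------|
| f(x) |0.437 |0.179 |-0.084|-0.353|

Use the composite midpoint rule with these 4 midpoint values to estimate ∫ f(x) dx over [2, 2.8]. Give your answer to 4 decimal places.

h = 0.2, n = 4.
h·[y(m₁) + y(m₂) + y(m₃) + y(m₄)] = 0.2·(0.179) = 0.0358.

0.0358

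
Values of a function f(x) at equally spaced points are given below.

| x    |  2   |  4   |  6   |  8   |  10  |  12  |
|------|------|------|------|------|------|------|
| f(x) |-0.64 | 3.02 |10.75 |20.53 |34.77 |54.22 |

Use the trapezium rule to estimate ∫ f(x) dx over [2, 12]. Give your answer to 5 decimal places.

h = 2, n = 5.
(h/2)·[y₀ + 2y₁ + 2y₂ + 2y₃ + 2y₄ + y₅] = 1·(191.72) = 191.72000.

191.72000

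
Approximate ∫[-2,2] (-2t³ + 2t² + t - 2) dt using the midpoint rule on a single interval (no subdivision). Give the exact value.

M = (b−a)·f(0) = 4·(-2) = -8.

-8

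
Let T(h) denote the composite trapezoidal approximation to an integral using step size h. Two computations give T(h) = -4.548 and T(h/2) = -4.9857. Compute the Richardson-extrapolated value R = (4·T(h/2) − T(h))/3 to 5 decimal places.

-5.13160

R = (4·T(h/2) − T(h)) / 3 = (4·(-4.9857) − (-4.548))/3 = (-15.3948)/3 = -5.13160.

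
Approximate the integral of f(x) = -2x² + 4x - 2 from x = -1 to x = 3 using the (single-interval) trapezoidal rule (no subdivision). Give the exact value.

T = (b−a)/2 · [f(-1) + f(3)] = 2·[(-8) + (-8)] = -32.

-32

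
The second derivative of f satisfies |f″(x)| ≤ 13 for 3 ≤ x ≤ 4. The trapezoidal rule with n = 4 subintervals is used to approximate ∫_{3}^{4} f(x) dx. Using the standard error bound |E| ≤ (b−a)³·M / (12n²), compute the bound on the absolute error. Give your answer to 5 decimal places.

0.06771

|E| ≤ (1)³·13 / (12·4²) = 13/192 = 0.06771.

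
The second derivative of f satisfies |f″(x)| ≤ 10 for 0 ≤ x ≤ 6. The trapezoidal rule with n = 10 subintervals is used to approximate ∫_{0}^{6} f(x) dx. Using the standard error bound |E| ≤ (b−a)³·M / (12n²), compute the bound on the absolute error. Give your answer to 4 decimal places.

|E| ≤ (6)³·10 / (12·10²) = 2160/1200 = 1.8000.

1.8000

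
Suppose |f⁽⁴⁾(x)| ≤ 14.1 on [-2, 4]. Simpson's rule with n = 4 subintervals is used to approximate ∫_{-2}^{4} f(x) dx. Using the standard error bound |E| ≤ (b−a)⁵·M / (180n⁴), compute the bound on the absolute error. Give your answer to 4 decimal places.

2.3794

|E| ≤ (6)⁵·14.1 / (180·4⁴) = 109641.6/46080 = 2.3794.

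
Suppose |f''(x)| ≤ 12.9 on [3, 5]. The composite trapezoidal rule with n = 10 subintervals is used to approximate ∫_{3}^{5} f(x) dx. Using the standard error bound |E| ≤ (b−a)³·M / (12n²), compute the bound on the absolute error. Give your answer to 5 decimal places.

0.08600

|E| ≤ (2)³·12.9 / (12·10²) = 103.2/1200 = 0.08600.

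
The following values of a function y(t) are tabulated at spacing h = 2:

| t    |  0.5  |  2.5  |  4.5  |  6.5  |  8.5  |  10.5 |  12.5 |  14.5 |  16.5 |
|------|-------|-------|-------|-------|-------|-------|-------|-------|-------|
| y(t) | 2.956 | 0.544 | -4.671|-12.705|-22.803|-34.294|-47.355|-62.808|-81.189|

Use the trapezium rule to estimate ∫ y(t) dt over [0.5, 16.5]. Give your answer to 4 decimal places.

h = 2, n = 8.
(h/2)·[y₀ + 2y₁ + 2y₂ + 2y₃ + 2y₄ + 2y₅ + 2y₆ + 2y₇ + y₈] = 1·(-446.417) = -446.4170.

-446.4170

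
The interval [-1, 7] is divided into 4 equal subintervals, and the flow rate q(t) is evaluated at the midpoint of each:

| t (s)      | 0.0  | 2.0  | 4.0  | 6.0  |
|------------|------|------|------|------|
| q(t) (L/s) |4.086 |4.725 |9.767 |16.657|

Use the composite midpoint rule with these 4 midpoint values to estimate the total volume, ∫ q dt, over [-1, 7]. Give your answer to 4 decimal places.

h = 2, n = 4.
h·[y(m₁) + y(m₂) + y(m₃) + y(m₄)] = 2·(35.235) = 70.4700.

70.4700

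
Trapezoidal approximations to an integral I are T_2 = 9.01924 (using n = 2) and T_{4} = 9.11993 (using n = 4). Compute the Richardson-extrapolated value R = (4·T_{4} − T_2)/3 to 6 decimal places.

9.153493

R = (4·T_{4} − T_2) / 3 = (4·9.11993 − 9.01924)/3 = (27.46048)/3 = 9.153493.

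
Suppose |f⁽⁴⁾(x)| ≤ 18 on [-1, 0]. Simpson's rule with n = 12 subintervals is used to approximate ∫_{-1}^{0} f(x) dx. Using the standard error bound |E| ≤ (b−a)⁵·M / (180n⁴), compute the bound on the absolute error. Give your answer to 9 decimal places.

0.000004823

|E| ≤ (1)⁵·18 / (180·12⁴) = 18/3732480 = 0.000004823.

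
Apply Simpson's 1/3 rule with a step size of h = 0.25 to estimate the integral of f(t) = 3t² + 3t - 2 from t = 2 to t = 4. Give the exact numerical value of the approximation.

70

h = (4 − 2)/8 = 0.25.
Nodes t₀,…,t₈ = 2, 2.25, 2.5, 2.75, 3, 3.25, 3.5, 3.75, 4.
f(t) = 3t² + 3t - 2: f₀=16, f₁=19.9375, f₂=24.25, f₃=28.9375, f₄=34, f₅=39.4375, f₆=45.25, f₇=51.4375, f₈=58.
(h/3)·[f₀ + 4f₁ + 2f₂ + 4f₃ + 2f₄ + 4f₅ + 2f₆ + 4f₇ + f₈] = 0.083333·(840) = 70.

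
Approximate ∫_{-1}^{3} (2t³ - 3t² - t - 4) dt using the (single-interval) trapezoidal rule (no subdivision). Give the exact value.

24

T = (b−a)/2 · [f(-1) + f(3)] = 2·[(-8) + 20] = 24.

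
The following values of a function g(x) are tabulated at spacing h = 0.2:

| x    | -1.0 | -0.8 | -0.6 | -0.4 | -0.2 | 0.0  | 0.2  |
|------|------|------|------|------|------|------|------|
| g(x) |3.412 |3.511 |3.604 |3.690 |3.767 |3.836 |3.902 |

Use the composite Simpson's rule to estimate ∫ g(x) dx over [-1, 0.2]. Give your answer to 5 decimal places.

h = 0.2, n = 6.
(h/3)·[y₀ + 4y₁ + 2y₂ + 4y₃ + 2y₄ + 4y₅ + y₆] = 0.066667·(66.204) = 4.41360.

4.41360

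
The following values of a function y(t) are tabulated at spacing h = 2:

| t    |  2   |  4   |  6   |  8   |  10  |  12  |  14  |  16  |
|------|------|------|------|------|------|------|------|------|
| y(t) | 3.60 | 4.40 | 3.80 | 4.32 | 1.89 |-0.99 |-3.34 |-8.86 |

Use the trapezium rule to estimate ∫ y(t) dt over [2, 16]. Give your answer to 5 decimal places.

h = 2, n = 7.
(h/2)·[y₀ + 2y₁ + 2y₂ + 2y₃ + 2y₄ + 2y₅ + 2y₆ + y₇] = 1·(14.90) = 14.90000.

14.90000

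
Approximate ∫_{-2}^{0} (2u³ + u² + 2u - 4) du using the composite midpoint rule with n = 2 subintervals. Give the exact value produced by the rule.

h = (0 − (-2))/2 = 1.
Midpoints m₁,…,m₂ = -1.5, -0.5.
f(m₁)=-11.5, f(m₂)=-5.
h·[f(m₁) + f(m₂)] = 1·(-16.5) = -16.5.

-16.5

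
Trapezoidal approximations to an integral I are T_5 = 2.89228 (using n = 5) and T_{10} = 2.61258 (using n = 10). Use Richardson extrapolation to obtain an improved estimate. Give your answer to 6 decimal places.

R = (4·T_{10} − T_5) / 3 = (4·2.61258 − 2.89228)/3 = (7.55804)/3 = 2.519347.

2.519347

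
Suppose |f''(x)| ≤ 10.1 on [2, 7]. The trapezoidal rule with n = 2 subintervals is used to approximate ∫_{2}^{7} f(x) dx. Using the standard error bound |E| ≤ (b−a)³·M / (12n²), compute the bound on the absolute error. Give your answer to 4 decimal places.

26.3021

|E| ≤ (5)³·10.1 / (12·2²) = 1262.5/48 = 26.3021.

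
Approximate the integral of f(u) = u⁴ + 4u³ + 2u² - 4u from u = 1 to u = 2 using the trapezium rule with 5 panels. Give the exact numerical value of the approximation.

h = (2 − 1)/5 = 0.2.
Nodes u₀,…,u₅ = 1, 1.2, 1.4, 1.6, 1.8, 2.
f(u) = u⁴ + 4u³ + 2u² - 4u: f₀=3, f₁=7.0656, f₂=13.1376, f₃=21.6576, f₄=33.1056, f₅=48.
(h/2)·[f₀ + 2f₁ + 2f₂ + 2f₃ + 2f₄ + f₅] = 0.1·(200.9328) = 20.09328.

20.09328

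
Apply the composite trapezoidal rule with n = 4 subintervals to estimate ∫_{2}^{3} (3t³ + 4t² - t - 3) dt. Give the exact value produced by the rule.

h = (3 − 2)/4 = 0.25.
Nodes t₀,…,t₄ = 2, 2.25, 2.5, 2.75, 3.
f(t) = 3t³ + 4t² - t - 3: f₀=35, f₁=49.171875, f₂=66.375, f₃=86.890625, f₄=111.
(h/2)·[f₀ + 2f₁ + 2f₂ + 2f₃ + f₄] = 0.125·(550.875) = 68.859375.

68.859375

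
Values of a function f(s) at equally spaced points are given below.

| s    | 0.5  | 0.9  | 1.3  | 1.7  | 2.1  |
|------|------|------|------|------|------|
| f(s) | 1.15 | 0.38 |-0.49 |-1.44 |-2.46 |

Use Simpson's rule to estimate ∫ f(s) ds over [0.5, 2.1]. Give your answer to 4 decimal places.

-0.8707

h = 0.4, n = 4.
(h/3)·[y₀ + 4y₁ + 2y₂ + 4y₃ + y₄] = 0.133333·(-6.53) = -0.8707.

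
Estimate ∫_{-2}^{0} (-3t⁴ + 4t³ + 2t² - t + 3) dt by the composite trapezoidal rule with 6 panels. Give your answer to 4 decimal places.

-23.1235

h = (0 − (-2))/6 = 0.333333.
Nodes t₀,…,t₆ = -2, -1.666667, -1.333333, -1, -0.666667, -0.333333, 0.
f(t) = -3t⁴ + 4t³ + 2t² - t + 3: f₀=-67, f₁=-31.444444, f₂=-11.074074, f₃=-1, f₄=2.777778, f₅=3.370370, f₆=3.
(h/2)·[f₀ + 2f₁ + 2f₂ + 2f₃ + 2f₄ + 2f₅ + f₆] = 0.166667·(-138.740741) = -23.1235.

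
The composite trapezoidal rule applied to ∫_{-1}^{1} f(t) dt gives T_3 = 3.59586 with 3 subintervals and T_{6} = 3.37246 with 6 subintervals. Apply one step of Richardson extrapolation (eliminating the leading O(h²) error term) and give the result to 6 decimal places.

R = (4·T_{6} − T_3) / 3 = (4·3.37246 − 3.59586)/3 = (9.89398)/3 = 3.297993.

3.297993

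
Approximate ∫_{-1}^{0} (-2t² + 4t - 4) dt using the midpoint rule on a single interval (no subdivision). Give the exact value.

M = (b−a)·f(-0.5) = 1·(-6.5) = -6.5.

-6.5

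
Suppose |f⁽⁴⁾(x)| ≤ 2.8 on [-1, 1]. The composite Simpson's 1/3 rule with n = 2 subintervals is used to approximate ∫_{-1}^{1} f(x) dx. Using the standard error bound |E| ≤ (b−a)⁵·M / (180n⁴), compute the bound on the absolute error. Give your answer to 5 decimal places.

|E| ≤ (2)⁵·2.8 / (180·2⁴) = 89.6/2880 = 0.03111.

0.03111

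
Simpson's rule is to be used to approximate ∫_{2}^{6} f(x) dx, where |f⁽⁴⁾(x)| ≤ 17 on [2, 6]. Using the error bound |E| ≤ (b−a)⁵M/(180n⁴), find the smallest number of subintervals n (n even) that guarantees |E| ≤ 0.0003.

24

Need 17408/(180n⁴) ≤ 0.0003.
n⁴ ≥ 17408/(180·0.0003) = 322370 ⇒ n ≥ 23.8281, so the smallest even n is 24. (n must be even for Simpson's rule.)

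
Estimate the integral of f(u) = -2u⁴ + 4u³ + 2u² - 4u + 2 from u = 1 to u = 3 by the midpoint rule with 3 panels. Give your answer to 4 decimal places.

-9.5638

h = (3 − 1)/3 = 0.666667.
Midpoints m₁,…,m₃ = 1.333333, 2, 2.666667.
f(m₁)=3.382716, f(m₂)=2, f(m₃)=-19.728395.
h·[f(m₁) + f(m₂) + f(m₃)] = 0.666667·(-14.345679) = -9.5638.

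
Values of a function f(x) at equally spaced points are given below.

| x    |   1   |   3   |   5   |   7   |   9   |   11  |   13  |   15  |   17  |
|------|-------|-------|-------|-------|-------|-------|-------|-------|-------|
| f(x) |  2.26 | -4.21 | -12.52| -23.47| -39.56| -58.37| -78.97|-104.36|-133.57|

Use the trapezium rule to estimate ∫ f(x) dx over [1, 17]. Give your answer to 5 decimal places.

-774.23000

h = 2, n = 8.
(h/2)·[y₀ + 2y₁ + 2y₂ + 2y₃ + 2y₄ + 2y₅ + 2y₆ + 2y₇ + y₈] = 1·(-774.23) = -774.23000.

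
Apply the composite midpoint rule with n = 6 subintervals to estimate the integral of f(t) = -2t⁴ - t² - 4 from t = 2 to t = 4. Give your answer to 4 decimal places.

-421.3755

h = (4 − 2)/6 = 0.333333.
Midpoints m₁,…,m₆ = 2.166667, 2.5, 2.833333, 3.166667, 3.5, 3.833333.
f(m₁)=-52.770062, f(m₂)=-88.375, f(m₃)=-140.918210, f(m₄)=-215.140432, f(m₅)=-316.375, f(m₆)=-450.547840.
h·[f(m₁) + f(m₂) + f(m₃) + f(m₄) + f(m₅) + f(m₆)] = 0.333333·(-1264.126543) = -421.3755.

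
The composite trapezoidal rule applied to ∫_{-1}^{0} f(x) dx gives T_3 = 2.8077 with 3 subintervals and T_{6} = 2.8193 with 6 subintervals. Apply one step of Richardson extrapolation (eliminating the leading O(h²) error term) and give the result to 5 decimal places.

2.82317

R = (4·T_{6} − T_3) / 3 = (4·2.8193 − 2.8077)/3 = (8.4695)/3 = 2.82317.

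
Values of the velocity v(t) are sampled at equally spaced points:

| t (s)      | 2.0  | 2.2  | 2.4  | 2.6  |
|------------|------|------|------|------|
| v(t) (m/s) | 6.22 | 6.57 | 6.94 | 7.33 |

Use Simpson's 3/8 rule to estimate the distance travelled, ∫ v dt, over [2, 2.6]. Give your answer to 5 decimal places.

4.05600

h = 0.2, n = 3.
(3h/8)·[y₀ + 3y₁ + 3y₂ + y₃] = 0.075·(54.08) = 4.05600.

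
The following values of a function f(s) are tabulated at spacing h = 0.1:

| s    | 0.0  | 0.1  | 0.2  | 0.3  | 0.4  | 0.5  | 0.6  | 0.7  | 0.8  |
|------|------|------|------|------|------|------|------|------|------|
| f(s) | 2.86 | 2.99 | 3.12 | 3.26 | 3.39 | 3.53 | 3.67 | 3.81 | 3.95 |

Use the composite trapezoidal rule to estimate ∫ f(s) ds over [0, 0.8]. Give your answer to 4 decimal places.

2.7175

h = 0.1, n = 8.
(h/2)·[y₀ + 2y₁ + 2y₂ + 2y₃ + 2y₄ + 2y₅ + 2y₆ + 2y₇ + y₈] = 0.05·(54.35) = 2.7175.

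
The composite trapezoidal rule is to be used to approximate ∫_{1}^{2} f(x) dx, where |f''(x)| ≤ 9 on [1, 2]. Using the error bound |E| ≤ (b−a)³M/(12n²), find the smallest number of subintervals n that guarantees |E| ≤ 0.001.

Need 9/(12n²) ≤ 0.001.
n² ≥ 9/(12·0.001) = 750 ⇒ n ≥ 27.3861, so the smallest n is 28.

28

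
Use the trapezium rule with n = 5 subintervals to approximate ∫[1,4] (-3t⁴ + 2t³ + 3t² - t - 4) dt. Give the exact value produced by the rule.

-462.20112

h = (4 − 1)/5 = 0.6.
Nodes t₀,…,t₅ = 1, 1.6, 2.2, 2.8, 3.4, 4.
f(t) = -3t⁴ + 2t³ + 3t² - t - 4: f₀=-3, f₁=-9.3888, f₂=-40.6608, f₃=-123.7728, f₄=-295.0128, f₅=-600.
(h/2)·[f₀ + 2f₁ + 2f₂ + 2f₃ + 2f₄ + f₅] = 0.3·(-1540.6704) = -462.20112.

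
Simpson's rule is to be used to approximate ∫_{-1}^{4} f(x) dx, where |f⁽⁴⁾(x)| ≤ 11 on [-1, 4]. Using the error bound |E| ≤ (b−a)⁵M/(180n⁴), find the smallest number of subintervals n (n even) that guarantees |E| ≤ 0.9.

Need 34375/(180n⁴) ≤ 0.9.
n⁴ ≥ 34375/(180·0.9) = 212.191 ⇒ n ≥ 3.8166, so the smallest even n is 4. (n must be even for Simpson's rule.)

4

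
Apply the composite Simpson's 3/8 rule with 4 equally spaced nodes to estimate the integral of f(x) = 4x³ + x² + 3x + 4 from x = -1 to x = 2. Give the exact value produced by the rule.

34.5

h = (2 − (-1))/3 = 1.
Nodes x₀,…,x₃ = -1, 0, 1, 2.
f(x) = 4x³ + x² + 3x + 4: f₀=-2, f₁=4, f₂=12, f₃=46.
(3h/8)·[f₀ + 3f₁ + 3f₂ + f₃] = 0.375·(92) = 34.5.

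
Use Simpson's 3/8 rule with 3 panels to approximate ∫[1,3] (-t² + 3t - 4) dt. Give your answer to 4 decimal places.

h = (3 − 1)/3 = 0.666667.
Nodes t₀,…,t₃ = 1, 1.666667, 2.333333, 3.
f(t) = -t² + 3t - 4: f₀=-2, f₁=-1.777778, f₂=-2.444444, f₃=-4.
(3h/8)·[f₀ + 3f₁ + 3f₂ + f₃] = 0.25·(-18.666667) = -4.6667.

-4.6667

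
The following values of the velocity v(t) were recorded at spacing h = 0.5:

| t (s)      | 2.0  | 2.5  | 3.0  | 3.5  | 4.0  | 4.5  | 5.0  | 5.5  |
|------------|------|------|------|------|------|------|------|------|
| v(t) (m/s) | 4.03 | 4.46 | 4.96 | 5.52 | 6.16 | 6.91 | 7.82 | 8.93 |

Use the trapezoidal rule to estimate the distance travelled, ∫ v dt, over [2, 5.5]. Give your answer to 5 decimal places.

h = 0.5, n = 7.
(h/2)·[y₀ + 2y₁ + 2y₂ + 2y₃ + 2y₄ + 2y₅ + 2y₆ + y₇] = 0.25·(84.62) = 21.15500.

21.15500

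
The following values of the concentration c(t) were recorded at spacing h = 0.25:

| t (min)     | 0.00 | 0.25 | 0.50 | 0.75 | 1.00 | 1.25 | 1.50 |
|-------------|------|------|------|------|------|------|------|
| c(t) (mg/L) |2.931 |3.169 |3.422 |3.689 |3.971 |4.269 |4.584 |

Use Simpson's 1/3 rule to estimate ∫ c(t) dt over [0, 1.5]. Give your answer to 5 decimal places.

5.56742

h = 0.25, n = 6.
(h/3)·[y₀ + 4y₁ + 2y₂ + 4y₃ + 2y₄ + 4y₅ + y₆] = 0.083333·(66.809) = 5.56742.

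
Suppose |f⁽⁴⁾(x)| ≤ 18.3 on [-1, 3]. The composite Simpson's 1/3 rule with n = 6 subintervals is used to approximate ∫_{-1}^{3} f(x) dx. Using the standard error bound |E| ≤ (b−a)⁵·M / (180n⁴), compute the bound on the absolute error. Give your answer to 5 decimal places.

|E| ≤ (4)⁵·18.3 / (180·6⁴) = 18739.2/233280 = 0.08033.

0.08033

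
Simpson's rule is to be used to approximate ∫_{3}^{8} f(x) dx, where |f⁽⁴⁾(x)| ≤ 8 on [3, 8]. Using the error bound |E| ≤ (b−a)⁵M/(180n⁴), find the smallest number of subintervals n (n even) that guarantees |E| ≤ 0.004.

14

Need 25000/(180n⁴) ≤ 0.004.
n⁴ ≥ 25000/(180·0.004) = 34722.2 ⇒ n ≥ 13.6506, so the smallest even n is 14. (n must be even for Simpson's rule.)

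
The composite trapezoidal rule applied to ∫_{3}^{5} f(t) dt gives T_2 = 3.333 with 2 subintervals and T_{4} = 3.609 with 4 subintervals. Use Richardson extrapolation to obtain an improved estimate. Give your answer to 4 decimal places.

3.7010

R = (4·T_{4} − T_2) / 3 = (4·3.609 − 3.333)/3 = (11.103)/3 = 3.7010.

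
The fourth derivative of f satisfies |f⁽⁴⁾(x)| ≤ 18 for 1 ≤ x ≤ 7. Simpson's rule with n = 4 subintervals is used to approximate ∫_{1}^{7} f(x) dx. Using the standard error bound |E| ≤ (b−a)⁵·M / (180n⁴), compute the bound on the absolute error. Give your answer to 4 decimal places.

3.0375

|E| ≤ (6)⁵·18 / (180·4⁴) = 139968/46080 = 3.0375.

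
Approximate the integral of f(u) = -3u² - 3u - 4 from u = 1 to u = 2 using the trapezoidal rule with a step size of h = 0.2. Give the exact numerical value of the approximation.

-15.52

h = (2 − 1)/5 = 0.2.
Nodes u₀,…,u₅ = 1, 1.2, 1.4, 1.6, 1.8, 2.
f(u) = -3u² - 3u - 4: f₀=-10, f₁=-11.92, f₂=-14.08, f₃=-16.48, f₄=-19.12, f₅=-22.
(h/2)·[f₀ + 2f₁ + 2f₂ + 2f₃ + 2f₄ + f₅] = 0.1·(-155.2) = -15.52.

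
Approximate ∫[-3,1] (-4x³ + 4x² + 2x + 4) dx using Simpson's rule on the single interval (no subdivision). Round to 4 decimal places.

125.3333

S = (b−a)/6 · [f(-3) + 4f(-1) + f(1)] = 0.666667·[142 + 4·10 + 6] = 125.3333.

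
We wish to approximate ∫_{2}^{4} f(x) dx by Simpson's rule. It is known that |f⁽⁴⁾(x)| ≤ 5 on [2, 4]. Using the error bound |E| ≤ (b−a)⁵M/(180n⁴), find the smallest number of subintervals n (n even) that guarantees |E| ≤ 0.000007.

Need 160/(180n⁴) ≤ 0.000007.
n⁴ ≥ 160/(180·0.000007) = 126984 ⇒ n ≥ 18.8772, so the smallest even n is 20. (n must be even for Simpson's rule.)

20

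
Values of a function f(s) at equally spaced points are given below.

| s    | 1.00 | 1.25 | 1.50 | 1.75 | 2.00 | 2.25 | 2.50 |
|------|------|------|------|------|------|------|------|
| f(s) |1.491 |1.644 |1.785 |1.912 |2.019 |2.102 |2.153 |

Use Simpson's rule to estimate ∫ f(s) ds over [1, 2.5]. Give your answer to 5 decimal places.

h = 0.25, n = 6.
(h/3)·[y₀ + 4y₁ + 2y₂ + 4y₃ + 2y₄ + 4y₅ + y₆] = 0.083333·(33.884) = 2.82367.

2.82367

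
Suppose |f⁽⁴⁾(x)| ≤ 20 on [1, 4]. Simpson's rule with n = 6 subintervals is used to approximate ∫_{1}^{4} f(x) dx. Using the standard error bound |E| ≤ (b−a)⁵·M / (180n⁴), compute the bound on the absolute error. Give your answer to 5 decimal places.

|E| ≤ (3)⁵·20 / (180·6⁴) = 4860/233280 = 0.02083.

0.02083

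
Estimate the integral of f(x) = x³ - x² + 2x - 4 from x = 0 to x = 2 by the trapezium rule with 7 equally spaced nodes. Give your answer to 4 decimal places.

-2.5926

h = (2 − 0)/6 = 0.333333.
Nodes x₀,…,x₆ = 0, 0.333333, 0.666667, 1, 1.333333, 1.666667, 2.
f(x) = x³ - x² + 2x - 4: f₀=-4, f₁=-3.407407, f₂=-2.814815, f₃=-2, f₄=-0.740741, f₅=1.185185, f₆=4.
(h/2)·[f₀ + 2f₁ + 2f₂ + 2f₃ + 2f₄ + 2f₅ + f₆] = 0.166667·(-15.555556) = -2.5926.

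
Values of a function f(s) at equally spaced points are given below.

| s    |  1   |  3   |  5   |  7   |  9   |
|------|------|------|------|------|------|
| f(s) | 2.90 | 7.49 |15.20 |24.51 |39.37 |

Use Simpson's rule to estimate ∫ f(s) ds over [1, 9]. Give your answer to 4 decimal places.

h = 2, n = 4.
(h/3)·[y₀ + 4y₁ + 2y₂ + 4y₃ + y₄] = 0.666667·(200.67) = 133.7800.

133.7800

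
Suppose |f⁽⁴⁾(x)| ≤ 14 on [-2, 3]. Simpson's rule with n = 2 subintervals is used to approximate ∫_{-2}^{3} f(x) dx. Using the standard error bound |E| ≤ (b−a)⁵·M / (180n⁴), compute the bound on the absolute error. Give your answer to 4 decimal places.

|E| ≤ (5)⁵·14 / (180·2⁴) = 43750/2880 = 15.1910.

15.1910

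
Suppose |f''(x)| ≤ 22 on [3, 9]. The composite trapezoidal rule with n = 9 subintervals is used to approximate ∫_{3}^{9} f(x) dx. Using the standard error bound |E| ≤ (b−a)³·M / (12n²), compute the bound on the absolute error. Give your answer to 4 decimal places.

|E| ≤ (6)³·22 / (12·9²) = 4752/972 = 4.8889.

4.8889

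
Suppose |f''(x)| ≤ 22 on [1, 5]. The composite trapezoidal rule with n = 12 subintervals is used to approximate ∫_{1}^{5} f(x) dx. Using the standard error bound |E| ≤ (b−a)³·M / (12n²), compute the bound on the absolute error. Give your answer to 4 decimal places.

|E| ≤ (4)³·22 / (12·12²) = 1408/1728 = 0.8148.

0.8148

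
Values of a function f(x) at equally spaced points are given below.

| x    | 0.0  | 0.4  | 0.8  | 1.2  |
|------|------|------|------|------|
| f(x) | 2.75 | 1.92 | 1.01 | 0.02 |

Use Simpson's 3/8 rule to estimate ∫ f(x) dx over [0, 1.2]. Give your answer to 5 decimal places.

1.73400

h = 0.4, n = 3.
(3h/8)·[y₀ + 3y₁ + 3y₂ + y₃] = 0.15·(11.56) = 1.73400.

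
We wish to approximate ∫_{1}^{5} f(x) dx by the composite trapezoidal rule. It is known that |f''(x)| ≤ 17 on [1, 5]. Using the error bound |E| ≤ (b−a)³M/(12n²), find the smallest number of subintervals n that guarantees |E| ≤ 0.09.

Need 1088/(12n²) ≤ 0.09.
n² ≥ 1088/(12·0.09) = 1007.41 ⇒ n ≥ 31.7397, so the smallest n is 32.

32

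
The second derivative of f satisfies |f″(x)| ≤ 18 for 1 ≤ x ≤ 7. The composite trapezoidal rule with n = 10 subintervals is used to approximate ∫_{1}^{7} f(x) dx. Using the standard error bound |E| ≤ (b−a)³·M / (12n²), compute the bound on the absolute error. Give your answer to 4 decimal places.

3.2400

|E| ≤ (6)³·18 / (12·10²) = 3888/1200 = 3.2400.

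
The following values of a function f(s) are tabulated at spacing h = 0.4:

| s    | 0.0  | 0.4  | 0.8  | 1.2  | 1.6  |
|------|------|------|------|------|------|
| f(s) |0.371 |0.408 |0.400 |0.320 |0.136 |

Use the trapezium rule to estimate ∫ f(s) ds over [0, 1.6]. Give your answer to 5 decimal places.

h = 0.4, n = 4.
(h/2)·[y₀ + 2y₁ + 2y₂ + 2y₃ + y₄] = 0.2·(2.763) = 0.55260.

0.55260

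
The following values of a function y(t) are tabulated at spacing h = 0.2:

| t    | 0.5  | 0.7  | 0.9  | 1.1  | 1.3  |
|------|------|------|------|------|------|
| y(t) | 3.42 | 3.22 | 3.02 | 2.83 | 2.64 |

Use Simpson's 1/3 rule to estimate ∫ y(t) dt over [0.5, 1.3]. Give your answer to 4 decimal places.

2.4200

h = 0.2, n = 4.
(h/3)·[y₀ + 4y₁ + 2y₂ + 4y₃ + y₄] = 0.066667·(36.30) = 2.4200.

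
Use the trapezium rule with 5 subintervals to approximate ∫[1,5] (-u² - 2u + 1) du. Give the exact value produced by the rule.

h = (5 − 1)/5 = 0.8.
Nodes u₀,…,u₅ = 1, 1.8, 2.6, 3.4, 4.2, 5.
f(u) = -u² - 2u + 1: f₀=-2, f₁=-5.84, f₂=-10.96, f₃=-17.36, f₄=-25.04, f₅=-34.
(h/2)·[f₀ + 2f₁ + 2f₂ + 2f₃ + 2f₄ + f₅] = 0.4·(-154.4) = -61.76.

-61.76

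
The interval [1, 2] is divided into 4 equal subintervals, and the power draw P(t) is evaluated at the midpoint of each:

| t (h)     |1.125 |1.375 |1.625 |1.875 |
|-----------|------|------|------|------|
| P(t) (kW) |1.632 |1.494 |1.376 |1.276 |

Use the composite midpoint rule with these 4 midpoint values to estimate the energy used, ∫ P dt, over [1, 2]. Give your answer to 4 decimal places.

h = 0.25, n = 4.
h·[y(m₁) + y(m₂) + y(m₃) + y(m₄)] = 0.25·(5.778) = 1.4445.

1.4445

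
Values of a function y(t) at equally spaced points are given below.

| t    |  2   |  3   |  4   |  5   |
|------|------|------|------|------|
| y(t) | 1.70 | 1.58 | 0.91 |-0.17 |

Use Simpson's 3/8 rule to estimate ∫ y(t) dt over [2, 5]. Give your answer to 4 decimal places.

h = 1, n = 3.
(3h/8)·[y₀ + 3y₁ + 3y₂ + y₃] = 0.375·(9.00) = 3.3750.

3.3750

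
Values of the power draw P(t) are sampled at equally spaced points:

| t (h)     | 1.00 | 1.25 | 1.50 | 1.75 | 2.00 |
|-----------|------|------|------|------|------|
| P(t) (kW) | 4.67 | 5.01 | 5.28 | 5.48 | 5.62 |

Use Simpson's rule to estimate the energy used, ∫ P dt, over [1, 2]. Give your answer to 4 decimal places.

5.2342

h = 0.25, n = 4.
(h/3)·[y₀ + 4y₁ + 2y₂ + 4y₃ + y₄] = 0.083333·(62.81) = 5.2342.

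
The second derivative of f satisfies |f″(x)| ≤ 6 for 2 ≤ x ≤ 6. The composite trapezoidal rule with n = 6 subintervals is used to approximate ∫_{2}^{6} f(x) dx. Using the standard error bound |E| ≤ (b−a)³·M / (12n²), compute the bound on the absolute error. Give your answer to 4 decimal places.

|E| ≤ (4)³·6 / (12·6²) = 384/432 = 0.8889.

0.8889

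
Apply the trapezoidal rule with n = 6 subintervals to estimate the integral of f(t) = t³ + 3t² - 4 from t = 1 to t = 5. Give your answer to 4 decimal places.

267.5556

h = (5 − 1)/6 = 0.666667.
Nodes t₀,…,t₆ = 1, 1.666667, 2.333333, 3, 3.666667, 4.333333, 5.
f(t) = t³ + 3t² - 4: f₀=0, f₁=8.962963, f₂=25.037037, f₃=50, f₄=85.629630, f₅=133.703704, f₆=196.
(h/2)·[f₀ + 2f₁ + 2f₂ + 2f₃ + 2f₄ + 2f₅ + f₆] = 0.333333·(802.666667) = 267.5556.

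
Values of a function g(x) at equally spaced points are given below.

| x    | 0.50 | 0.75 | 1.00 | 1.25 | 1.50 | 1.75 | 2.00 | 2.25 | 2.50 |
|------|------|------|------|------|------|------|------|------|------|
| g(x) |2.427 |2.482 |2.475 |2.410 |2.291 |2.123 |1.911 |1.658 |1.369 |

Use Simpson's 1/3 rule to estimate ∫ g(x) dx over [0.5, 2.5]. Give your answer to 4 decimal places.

h = 0.25, n = 8.
(h/3)·[y₀ + 4y₁ + 2y₂ + 4y₃ + 2y₄ + 4y₅ + 2y₆ + 4y₇ + y₈] = 0.083333·(51.842) = 4.3202.

4.3202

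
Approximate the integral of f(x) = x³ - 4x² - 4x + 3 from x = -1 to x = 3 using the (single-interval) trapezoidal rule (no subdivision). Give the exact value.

-32

T = (b−a)/2 · [f(-1) + f(3)] = 2·[2 + (-18)] = -32.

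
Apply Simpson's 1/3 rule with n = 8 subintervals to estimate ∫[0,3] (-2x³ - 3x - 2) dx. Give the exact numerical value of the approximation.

h = (3 − 0)/8 = 0.375.
Nodes x₀,…,x₈ = 0, 0.375, 0.75, 1.125, 1.5, 1.875, 2.25, 2.625, 3.
f(x) = -2x³ - 3x - 2: f₀=-2, f₁=-3.23046875, f₂=-5.09375, f₃=-8.22265625, f₄=-13.25, f₅=-20.80859375, f₆=-31.53125, f₇=-46.05078125, f₈=-65.
(h/3)·[f₀ + 4f₁ + 2f₂ + 4f₃ + 2f₄ + 4f₅ + 2f₆ + 4f₇ + f₈] = 0.125·(-480) = -60.

-60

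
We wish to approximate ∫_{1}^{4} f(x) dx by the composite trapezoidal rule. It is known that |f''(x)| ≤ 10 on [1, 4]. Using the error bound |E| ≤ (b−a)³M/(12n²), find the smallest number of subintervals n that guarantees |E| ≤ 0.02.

Need 270/(12n²) ≤ 0.02.
n² ≥ 270/(12·0.02) = 1125 ⇒ n ≥ 33.5410, so the smallest n is 34.

34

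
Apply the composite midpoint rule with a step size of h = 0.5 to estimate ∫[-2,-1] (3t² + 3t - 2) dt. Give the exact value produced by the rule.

h = (-1 − (-2))/2 = 0.5.
Midpoints m₁,…,m₂ = -1.75, -1.25.
f(m₁)=1.9375, f(m₂)=-1.0625.
h·[f(m₁) + f(m₂)] = 0.5·(0.875) = 0.4375.

0.4375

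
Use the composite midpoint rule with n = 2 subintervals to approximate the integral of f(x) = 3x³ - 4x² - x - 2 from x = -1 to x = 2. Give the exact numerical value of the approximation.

-8.53125

h = (2 − (-1))/2 = 1.5.
Midpoints m₁,…,m₂ = -0.25, 1.25.
f(m₁)=-2.046875, f(m₂)=-3.640625.
h·[f(m₁) + f(m₂)] = 1.5·(-5.6875) = -8.53125.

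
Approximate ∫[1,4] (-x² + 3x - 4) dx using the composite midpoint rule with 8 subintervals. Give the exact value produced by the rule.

h = (4 − 1)/8 = 0.375.
Midpoints m₁,…,m₈ = 1.1875, 1.5625, 1.9375, 2.3125, 2.6875, 3.0625, 3.4375, 3.8125.
f(m₁)=-1.84765625, f(m₂)=-1.75390625, f(m₃)=-1.94140625, f(m₄)=-2.41015625, f(m₅)=-3.16015625, f(m₆)=-4.19140625, f(m₇)=-5.50390625, f(m₈)=-7.09765625.
h·[f(m₁) + f(m₂) + f(m₃) + f(m₄) + f(m₅) + f(m₆) + f(m₇) + f(m₈)] = 0.375·(-27.90625) = -10.46484375.

-10.46484375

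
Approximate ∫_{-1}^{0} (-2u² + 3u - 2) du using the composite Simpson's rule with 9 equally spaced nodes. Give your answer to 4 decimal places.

-4.1667

h = (0 − (-1))/8 = 0.125.
Nodes u₀,…,u₈ = -1, -0.875, -0.75, -0.625, -0.5, -0.375, -0.25, -0.125, 0.
f(u) = -2u² + 3u - 2: f₀=-7, f₁=-6.15625, f₂=-5.375, f₃=-4.65625, f₄=-4, f₅=-3.40625, f₆=-2.875, f₇=-2.40625, f₈=-2.
(h/3)·[f₀ + 4f₁ + 2f₂ + 4f₃ + 2f₄ + 4f₅ + 2f₆ + 4f₇ + f₈] = 0.041667·(-100) = -4.1667.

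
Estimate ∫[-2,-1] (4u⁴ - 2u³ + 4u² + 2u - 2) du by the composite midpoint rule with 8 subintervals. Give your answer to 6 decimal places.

36.543518

h = (-1 − (-2))/8 = 0.125.
Midpoints m₁,…,m₈ = -1.9375, -1.8125, -1.6875, -1.5625, -1.4375, -1.3125, -1.1875, -1.0625.
f(m₁)=80.05426025390625, f(m₂)=62.59332275390625, f(m₃)=48.06304931640625, f(m₄)=36.11187744140625, f(m₅)=26.41168212890625, f(m₆)=18.65777587890625, f(m₇)=12.56890869140625, f(m₈)=7.88726806640625.
h·[f(m₁) + f(m₂) + f(m₃) + f(m₄) + f(m₅) + f(m₆) + f(m₇) + f(m₈)] = 0.125·(292.34814453125) = 36.543518.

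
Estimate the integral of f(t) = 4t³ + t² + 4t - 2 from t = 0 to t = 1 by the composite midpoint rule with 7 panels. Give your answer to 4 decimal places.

1.3214

h = (1 − 0)/7 = 0.142857.
Midpoints m₁,…,m₇ = 0.071429, 0.214286, 0.357143, 0.5, 0.642857, 0.785714, 0.928571.
f(m₁)=-1.707726, f(m₂)=-1.057580, f(m₃)=-0.261662, f(m₄)=0.75, f(m₅)=2.047376, f(m₆)=3.700437, f(m₇)=5.779155.
h·[f(m₁) + f(m₂) + f(m₃) + f(m₄) + f(m₅) + f(m₆) + f(m₇)] = 0.142857·(9.25) = 1.3214.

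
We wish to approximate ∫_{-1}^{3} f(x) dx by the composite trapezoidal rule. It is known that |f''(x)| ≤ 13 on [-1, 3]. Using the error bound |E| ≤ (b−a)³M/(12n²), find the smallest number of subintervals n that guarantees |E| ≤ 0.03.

Need 832/(12n²) ≤ 0.03.
n² ≥ 832/(12·0.03) = 2311.11 ⇒ n ≥ 48.0740, so the smallest n is 49.

49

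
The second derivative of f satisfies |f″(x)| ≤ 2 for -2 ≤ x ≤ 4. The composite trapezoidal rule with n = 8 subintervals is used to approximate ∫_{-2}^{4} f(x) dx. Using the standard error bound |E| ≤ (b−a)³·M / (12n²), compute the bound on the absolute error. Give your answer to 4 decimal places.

0.5625

|E| ≤ (6)³·2 / (12·8²) = 432/768 = 0.5625.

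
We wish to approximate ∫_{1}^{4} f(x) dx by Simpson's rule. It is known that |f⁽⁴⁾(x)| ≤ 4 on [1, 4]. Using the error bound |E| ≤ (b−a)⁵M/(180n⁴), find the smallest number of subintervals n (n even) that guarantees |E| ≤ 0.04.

Need 972/(180n⁴) ≤ 0.04.
n⁴ ≥ 972/(180·0.04) = 135 ⇒ n ≥ 3.4087, so the smallest even n is 4. (n must be even for Simpson's rule.)

4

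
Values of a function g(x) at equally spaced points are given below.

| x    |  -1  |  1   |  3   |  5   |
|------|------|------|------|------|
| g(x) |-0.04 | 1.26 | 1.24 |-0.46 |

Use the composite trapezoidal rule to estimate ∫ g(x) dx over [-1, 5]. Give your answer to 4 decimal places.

4.5000

h = 2, n = 3.
(h/2)·[y₀ + 2y₁ + 2y₂ + y₃] = 1·(4.50) = 4.5000.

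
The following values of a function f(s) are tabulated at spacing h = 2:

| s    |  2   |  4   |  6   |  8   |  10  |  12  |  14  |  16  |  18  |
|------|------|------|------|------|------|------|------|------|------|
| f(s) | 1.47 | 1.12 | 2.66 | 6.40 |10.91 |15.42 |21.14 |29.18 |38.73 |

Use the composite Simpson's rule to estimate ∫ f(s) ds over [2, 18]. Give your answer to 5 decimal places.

h = 2, n = 8.
(h/3)·[y₀ + 4y₁ + 2y₂ + 4y₃ + 2y₄ + 4y₅ + 2y₆ + 4y₇ + y₈] = 0.666667·(318.10) = 212.06667.

212.06667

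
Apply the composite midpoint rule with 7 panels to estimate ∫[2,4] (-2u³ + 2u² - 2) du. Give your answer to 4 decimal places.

h = (4 − 2)/7 = 0.285714.
Midpoints m₁,…,m₇ = 2.142857, 2.428571, 2.714286, 3, 3.285714, 3.571429, 3.857143.
f(m₁)=-12.495627, f(m₂)=-18.851312, f(m₃)=-27.259475, f(m₄)=-38, f(m₅)=-51.352770, f(m₆)=-67.597668, f(m₇)=-87.014577.
h·[f(m₁) + f(m₂) + f(m₃) + f(m₄) + f(m₅) + f(m₆) + f(m₇)] = 0.285714·(-302.571429) = -86.4490.

-86.4490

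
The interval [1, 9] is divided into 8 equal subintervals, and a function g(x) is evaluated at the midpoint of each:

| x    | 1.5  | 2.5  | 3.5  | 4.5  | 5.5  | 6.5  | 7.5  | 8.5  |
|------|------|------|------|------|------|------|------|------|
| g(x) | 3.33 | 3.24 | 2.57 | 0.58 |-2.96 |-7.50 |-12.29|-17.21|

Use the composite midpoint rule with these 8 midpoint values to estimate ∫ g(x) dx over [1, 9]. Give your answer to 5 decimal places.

-30.24000

h = 1, n = 8.
h·[y(m₁) + y(m₂) + y(m₃) + y(m₄) + y(m₅) + y(m₆) + y(m₇) + y(m₈)] = 1·(-30.24) = -30.24000.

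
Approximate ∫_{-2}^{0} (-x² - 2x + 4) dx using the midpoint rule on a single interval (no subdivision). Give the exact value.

10

M = (b−a)·f(-1) = 2·(5) = 10.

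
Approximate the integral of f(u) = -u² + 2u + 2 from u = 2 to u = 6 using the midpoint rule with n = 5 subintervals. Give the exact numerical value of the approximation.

h = (6 − 2)/5 = 0.8.
Midpoints m₁,…,m₅ = 2.4, 3.2, 4, 4.8, 5.6.
f(m₁)=1.04, f(m₂)=-1.84, f(m₃)=-6, f(m₄)=-11.44, f(m₅)=-18.16.
h·[f(m₁) + f(m₂) + f(m₃) + f(m₄) + f(m₅)] = 0.8·(-36.4) = -29.12.

-29.12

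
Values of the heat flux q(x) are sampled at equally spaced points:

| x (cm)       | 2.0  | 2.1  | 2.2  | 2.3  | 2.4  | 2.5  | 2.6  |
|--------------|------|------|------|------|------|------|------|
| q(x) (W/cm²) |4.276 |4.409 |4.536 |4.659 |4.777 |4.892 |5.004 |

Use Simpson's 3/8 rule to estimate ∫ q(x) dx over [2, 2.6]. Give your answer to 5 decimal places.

h = 0.1, n = 6.
(3h/8)·[y₀ + 3y₁ + 3y₂ + 2y₃ + 3y₄ + 3y₅ + y₆] = 0.0375·(74.440) = 2.79150.

2.79150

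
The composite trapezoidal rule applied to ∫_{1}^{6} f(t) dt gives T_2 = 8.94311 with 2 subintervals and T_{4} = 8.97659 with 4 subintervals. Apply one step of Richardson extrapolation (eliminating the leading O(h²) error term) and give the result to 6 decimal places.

8.987750

R = (4·T_{4} − T_2) / 3 = (4·8.97659 − 8.94311)/3 = (26.96325)/3 = 8.987750.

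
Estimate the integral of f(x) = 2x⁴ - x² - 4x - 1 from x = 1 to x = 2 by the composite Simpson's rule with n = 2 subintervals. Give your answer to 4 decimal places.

h = (2 − 1)/2 = 0.5.
Nodes x₀,…,x₂ = 1, 1.5, 2.
f(x) = 2x⁴ - x² - 4x - 1: f₀=-4, f₁=0.875, f₂=19.
(h/3)·[f₀ + 4f₁ + f₂] = 0.166667·(18.5) = 3.0833.

3.0833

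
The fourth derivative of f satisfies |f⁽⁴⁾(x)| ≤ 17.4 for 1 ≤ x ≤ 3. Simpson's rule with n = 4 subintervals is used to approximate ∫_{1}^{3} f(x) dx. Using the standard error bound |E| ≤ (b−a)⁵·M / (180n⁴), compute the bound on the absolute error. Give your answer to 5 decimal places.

|E| ≤ (2)⁵·17.4 / (180·4⁴) = 556.8/46080 = 0.01208.

0.01208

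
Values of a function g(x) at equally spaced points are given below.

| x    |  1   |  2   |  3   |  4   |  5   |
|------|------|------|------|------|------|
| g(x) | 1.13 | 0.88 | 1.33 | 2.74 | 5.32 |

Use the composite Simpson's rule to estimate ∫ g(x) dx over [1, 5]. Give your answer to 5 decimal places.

h = 1, n = 4.
(h/3)·[y₀ + 4y₁ + 2y₂ + 4y₃ + y₄] = 0.333333·(23.59) = 7.86333.

7.86333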